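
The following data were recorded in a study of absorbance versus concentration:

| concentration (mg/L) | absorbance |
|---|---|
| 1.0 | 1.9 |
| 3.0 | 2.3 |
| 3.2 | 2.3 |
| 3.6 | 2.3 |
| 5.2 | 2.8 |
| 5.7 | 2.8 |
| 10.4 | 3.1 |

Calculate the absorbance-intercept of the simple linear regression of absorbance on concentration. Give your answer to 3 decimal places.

1.906

n = 7, Σx = 32.1, Σy = 17.5, Σxy = 87.2, Σx² = 200.89
Sxx = Σx² − (Σx)²/n = 200.89 − 147.201429 = 53.688571
Sxy = Σxy − (Σx)(Σy)/n = 87.2 − 80.25 = 6.95
b = Sxy/Sxx = 6.95/53.688571 = 0.129450
a = ȳ − b·x̄ = 2.5 − 0.129450·4.585714 = 1.906378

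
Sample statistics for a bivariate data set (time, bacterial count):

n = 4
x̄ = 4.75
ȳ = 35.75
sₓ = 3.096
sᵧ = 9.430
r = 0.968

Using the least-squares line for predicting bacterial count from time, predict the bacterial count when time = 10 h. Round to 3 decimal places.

b = r · sᵧ/sₓ = 0.968 · 9.43/3.096 = 2.948398
a = ȳ − b·x̄ = 35.75 − 2.948398·4.75 = 21.745110
ŷ(10) = a + b·10 = 21.745110 + 2.948398·10 = 51.229089

51.229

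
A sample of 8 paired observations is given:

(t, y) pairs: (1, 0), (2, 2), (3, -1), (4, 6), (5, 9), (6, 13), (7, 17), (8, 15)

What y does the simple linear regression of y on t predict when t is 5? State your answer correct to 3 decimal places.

8.964

n = 8, Σx = 36, Σy = 61, Σxy = 387, Σx² = 204
Sxx = Σx² − (Σx)²/n = 204 − 162 = 42
Sxy = Σxy − (Σx)(Σy)/n = 387 − 274.5 = 112.5
b = Sxy/Sxx = 112.5/42 = 2.678571
a = ȳ − b·x̄ = 7.625 − 2.678571·4.5 = -4.428571
ŷ(5) = a + b·5 = -4.428571 + 2.678571·5 = 8.964286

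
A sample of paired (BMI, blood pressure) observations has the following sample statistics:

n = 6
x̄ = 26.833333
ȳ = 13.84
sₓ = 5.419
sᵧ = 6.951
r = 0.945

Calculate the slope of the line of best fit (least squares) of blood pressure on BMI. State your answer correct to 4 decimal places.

1.2122

b = r · sᵧ/sₓ = 0.945 · 6.951/5.419 = 1.212160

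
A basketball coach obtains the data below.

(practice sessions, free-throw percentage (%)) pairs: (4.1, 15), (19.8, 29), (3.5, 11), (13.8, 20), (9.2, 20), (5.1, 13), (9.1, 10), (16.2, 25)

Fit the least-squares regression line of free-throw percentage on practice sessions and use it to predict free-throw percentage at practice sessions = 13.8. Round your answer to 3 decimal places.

n = 8, Σx = 80.8, Σy = 143, Σxy = 1696.5, Σx² = 1067.44
Sxx = Σx² − (Σx)²/n = 1067.44 − 816.08 = 251.36
Sxy = Σxy − (Σx)(Σy)/n = 1696.5 − 1444.3 = 252.2
b = Sxy/Sxx = 252.2/251.36 = 1.003342
a = ȳ − b·x̄ = 17.875 − 1.003342·10.1 = 7.741248
ŷ(13.8) = a + b·13.8 = 7.741248 + 1.003342·13.8 = 21.587365

21.587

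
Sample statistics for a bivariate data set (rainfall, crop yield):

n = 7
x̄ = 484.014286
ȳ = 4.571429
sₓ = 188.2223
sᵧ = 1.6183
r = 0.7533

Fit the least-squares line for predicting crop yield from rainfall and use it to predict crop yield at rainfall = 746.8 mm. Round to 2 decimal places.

b = r · sᵧ/sₓ = 0.7533 · 1.6183/188.2223 = 0.006477
a = ȳ − b·x̄ = 4.571429 − 0.006477·484.014286 = 1.436598
ŷ(746.8) = a + b·746.8 = 1.436598 + 0.006477·746.8 = 6.273422

6.27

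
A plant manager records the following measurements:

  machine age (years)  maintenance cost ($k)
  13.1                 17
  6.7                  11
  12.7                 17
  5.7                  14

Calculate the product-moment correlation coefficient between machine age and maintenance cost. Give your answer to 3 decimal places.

0.854

n = 4, Σx = 38.2, Σy = 59, Σxy = 592.1, Σx² = 410.28, Σy² = 895
Sxx = Σx² − (Σx)²/n = 410.28 − 364.81 = 45.47
Sxy = Σxy − (Σx)(Σy)/n = 592.1 − 563.45 = 28.65
Syy = Σy² − (Σy)²/n = 895 − 870.25 = 24.75
r = Sxy/√(Sxx·Syy) = 28.65/√(1125.3825) = 28.65/33.546721 = 0.854033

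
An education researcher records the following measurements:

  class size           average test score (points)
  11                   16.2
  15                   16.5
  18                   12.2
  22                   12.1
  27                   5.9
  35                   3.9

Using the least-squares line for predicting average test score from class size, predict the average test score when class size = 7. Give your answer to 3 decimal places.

n = 6, Σx = 128, Σy = 66.8, Σxy = 1207.3, Σx² = 3108
Sxx = Σx² − (Σx)²/n = 3108 − 2730.666667 = 377.333333
Sxy = Σxy − (Σx)(Σy)/n = 1207.3 − 1425.066667 = -217.766667
b = Sxy/Sxx = -217.766667/377.333333 = -0.577120
a = ȳ − b·x̄ = 11.133333 − (-0.577120)·21.333333 = 23.445230
ŷ(7) = a + b·7 = 23.445230 + (-0.577120)·7 = 19.405389

19.405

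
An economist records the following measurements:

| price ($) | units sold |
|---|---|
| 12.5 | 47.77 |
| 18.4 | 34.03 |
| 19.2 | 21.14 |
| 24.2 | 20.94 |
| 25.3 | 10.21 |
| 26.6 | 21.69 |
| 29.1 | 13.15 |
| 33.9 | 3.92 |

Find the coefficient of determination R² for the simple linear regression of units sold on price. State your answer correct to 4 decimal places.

n = 8, Σx = 189.2, Σy = 172.85, Σxy = 3486.733, Σx² = 4792.76, Σy² = 5088.3861
Sxx = Σx² − (Σx)²/n = 4792.76 − 4474.58 = 318.18
Sxy = Σxy − (Σx)(Σy)/n = 3486.733 − 4087.9025 = -601.1695
Syy = Σy² − (Σy)²/n = 5088.3861 − 3734.640313 = 1353.745788
R² = Sxy²/(Sxx·Syy) = (-601.1695)²/(318.18·1353.745788) = 0.839042

0.8390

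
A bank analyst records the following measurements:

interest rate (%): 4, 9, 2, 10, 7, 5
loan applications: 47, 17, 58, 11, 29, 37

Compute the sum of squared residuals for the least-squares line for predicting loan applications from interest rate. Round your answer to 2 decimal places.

11.17

n = 6, Σx = 37, Σy = 199, Σxy = 955, Σx² = 275, Σy² = 8193
Sxx = Σx² − (Σx)²/n = 275 − 228.166667 = 46.833333
Sxy = Σxy − (Σx)(Σy)/n = 955 − 1227.166667 = -272.166667
Syy = Σy² − (Σy)²/n = 8193 − 6600.166667 = 1592.833333
b = Sxy/Sxx = -272.166667/46.833333 = -5.811388
SSE = Syy − b·Sxy = 1592.833333 − (-5.811388)·(-272.166667) = 11.167260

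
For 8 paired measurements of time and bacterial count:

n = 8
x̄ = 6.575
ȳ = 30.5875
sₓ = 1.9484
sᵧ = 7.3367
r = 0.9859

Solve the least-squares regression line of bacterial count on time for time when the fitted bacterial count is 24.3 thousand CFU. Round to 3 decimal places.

b = r · sᵧ/sₓ = 0.9859 · 7.3367/1.9484 = 3.712406
a = ȳ − b·x̄ = 30.5875 − 3.712406·6.575 = 6.178428
Set a + b·x = 24.3: x = (24.3 − 6.178428) / 3.712406 = 4.881355

4.881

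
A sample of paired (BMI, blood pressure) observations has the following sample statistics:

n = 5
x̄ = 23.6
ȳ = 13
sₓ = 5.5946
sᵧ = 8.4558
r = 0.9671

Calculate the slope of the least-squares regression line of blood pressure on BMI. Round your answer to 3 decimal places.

b = r · sᵧ/sₓ = 0.9671 · 8.4558/5.5946 = 1.461696

1.462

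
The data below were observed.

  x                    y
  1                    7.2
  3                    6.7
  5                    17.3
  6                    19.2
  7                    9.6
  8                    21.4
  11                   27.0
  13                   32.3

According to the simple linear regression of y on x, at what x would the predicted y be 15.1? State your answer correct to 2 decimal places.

5.59

n = 8, Σx = 54, Σy = 140.7, Σxy = 1184.3, Σx² = 474
Sxx = Σx² − (Σx)²/n = 474 − 364.5 = 109.5
Sxy = Σxy − (Σx)(Σy)/n = 1184.3 − 949.725 = 234.575
b = Sxy/Sxx = 234.575/109.5 = 2.142237
a = ȳ − b·x̄ = 17.5875 − 2.142237·6.75 = 3.127397
Set a + b·x = 15.1: x = (15.1 − 3.127397) / 2.142237 = 5.588831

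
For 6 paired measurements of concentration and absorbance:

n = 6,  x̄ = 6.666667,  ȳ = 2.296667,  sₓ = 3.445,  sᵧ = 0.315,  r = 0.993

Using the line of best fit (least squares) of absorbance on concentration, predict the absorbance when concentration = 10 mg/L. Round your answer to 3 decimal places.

2.599

b = r · sᵧ/sₓ = 0.993 · 0.315/3.445 = 0.090797
a = ȳ − b·x̄ = 2.296667 − 0.090797·6.666667 = 1.691355
ŷ(10) = a + b·10 = 1.691355 + 0.090797·10 = 2.599323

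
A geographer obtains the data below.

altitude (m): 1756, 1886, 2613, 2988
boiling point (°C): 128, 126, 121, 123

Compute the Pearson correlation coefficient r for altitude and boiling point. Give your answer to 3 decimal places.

n = 4, Σx = 9243, Σy = 498, Σxy = 1146101, Σx² = 22396445, Σy² = 62030
Sxx = Σx² − (Σx)²/n = 22396445 − 21358262.25 = 1038182.75
Sxy = Σxy − (Σx)(Σy)/n = 1146101 − 1150753.5 = -4652.5
Syy = Σy² − (Σy)²/n = 62030 − 62001 = 29
r = Sxy/√(Sxx·Syy) = -4652.5/√(30107299.75) = -4652.5/5487.011915 = -0.847911

-0.848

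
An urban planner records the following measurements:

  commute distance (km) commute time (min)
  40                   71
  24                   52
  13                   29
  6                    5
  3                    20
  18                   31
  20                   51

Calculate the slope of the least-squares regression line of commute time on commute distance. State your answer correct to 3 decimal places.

1.684

n = 7, Σx = 124, Σy = 259, Σxy = 6133, Σx² = 3114
Sxx = Σx² − (Σx)²/n = 3114 − 2196.571429 = 917.428571
Sxy = Σxy − (Σx)(Σy)/n = 6133 − 4588 = 1545
b = Sxy/Sxx = 1545/917.428571 = 1.684055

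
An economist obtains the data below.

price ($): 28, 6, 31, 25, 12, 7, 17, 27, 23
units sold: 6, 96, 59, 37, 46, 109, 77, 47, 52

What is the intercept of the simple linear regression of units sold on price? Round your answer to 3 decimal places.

n = 9, Σx = 176, Σy = 529, Σxy = 8587, Σx² = 4146
Sxx = Σx² − (Σx)²/n = 4146 − 3441.777778 = 704.222222
Sxy = Σxy − (Σx)(Σy)/n = 8587 − 10344.888889 = -1757.888889
b = Sxy/Sxx = -1757.888889/704.222222 = -2.496213
a = ȳ − b·x̄ = 58.777778 − (-2.496213)·19.555556 = 107.592616

107.593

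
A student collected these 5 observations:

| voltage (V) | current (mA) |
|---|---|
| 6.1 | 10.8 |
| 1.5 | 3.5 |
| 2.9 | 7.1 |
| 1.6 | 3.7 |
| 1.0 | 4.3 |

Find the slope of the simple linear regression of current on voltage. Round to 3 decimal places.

1.456

n = 5, Σx = 13.1, Σy = 29.4, Σxy = 101.94, Σx² = 51.43
Sxx = Σx² − (Σx)²/n = 51.43 − 34.322 = 17.108
Sxy = Σxy − (Σx)(Σy)/n = 101.94 − 77.028 = 24.912
b = Sxy/Sxx = 24.912/17.108 = 1.456161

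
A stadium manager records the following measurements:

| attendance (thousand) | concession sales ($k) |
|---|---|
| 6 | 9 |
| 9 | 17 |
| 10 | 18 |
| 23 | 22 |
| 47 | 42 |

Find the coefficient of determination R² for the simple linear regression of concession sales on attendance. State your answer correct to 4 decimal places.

n = 5, Σx = 95, Σy = 108, Σxy = 2867, Σx² = 2955, Σy² = 2942
Sxx = Σx² − (Σx)²/n = 2955 − 1805 = 1150
Sxy = Σxy − (Σx)(Σy)/n = 2867 − 2052 = 815
Syy = Σy² − (Σy)²/n = 2942 − 2332.8 = 609.2
R² = Sxy²/(Sxx·Syy) = (815)²/(1150·609.2) = 0.948107

0.9481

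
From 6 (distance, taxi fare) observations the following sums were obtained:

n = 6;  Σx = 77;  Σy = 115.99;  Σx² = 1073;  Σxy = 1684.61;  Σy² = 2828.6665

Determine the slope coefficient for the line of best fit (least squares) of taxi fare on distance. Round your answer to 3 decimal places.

Sxx = Σx² − (Σx)²/n = 1073 − 988.166667 = 84.833333
Sxy = Σxy − (Σx)(Σy)/n = 1684.61 − 1488.538333 = 196.071667
b = Sxy/Sxx = 196.071667/84.833333 = 2.311257

2.311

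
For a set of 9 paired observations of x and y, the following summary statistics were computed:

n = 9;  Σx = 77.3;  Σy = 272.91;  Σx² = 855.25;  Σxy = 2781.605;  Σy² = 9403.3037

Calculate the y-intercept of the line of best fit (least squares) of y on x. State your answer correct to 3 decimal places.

Sxx = Σx² − (Σx)²/n = 855.25 − 663.921111 = 191.328889
Sxy = Σxy − (Σx)(Σy)/n = 2781.605 − 2343.993667 = 437.611333
b = Sxy/Sxx = 437.611333/191.328889 = 2.287220
a = ȳ − b·x̄ = 30.323333 − 2.287220·8.588889 = 10.678652

10.679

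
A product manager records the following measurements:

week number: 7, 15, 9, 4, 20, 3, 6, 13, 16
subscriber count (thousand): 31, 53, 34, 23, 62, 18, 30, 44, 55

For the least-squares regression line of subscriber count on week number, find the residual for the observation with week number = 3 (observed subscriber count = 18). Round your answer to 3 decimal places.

n = 9, Σx = 93, Σy = 350, Σxy = 4336, Σx² = 1241
Sxx = Σx² − (Σx)²/n = 1241 − 961 = 280
Sxy = Σxy − (Σx)(Σy)/n = 4336 − 3616.666667 = 719.333333
b = Sxy/Sxx = 719.333333/280 = 2.569048
a = ȳ − b·x̄ = 38.888889 − 2.569048·10.333333 = 12.342063
ŷ(3) = 12.342063 + 2.569048·3 = 20.049206
residual = y − ŷ = 18 − 20.049206 = -2.049206

-2.049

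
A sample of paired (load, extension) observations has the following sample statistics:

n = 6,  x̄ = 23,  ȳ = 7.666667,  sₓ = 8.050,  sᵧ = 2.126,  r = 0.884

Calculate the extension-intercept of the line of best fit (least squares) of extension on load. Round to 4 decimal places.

b = r · sᵧ/sₓ = 0.884 · 2.126/8.05 = 0.233464
a = ȳ − b·x̄ = 7.666667 − 0.233464·23 = 2.296998

2.2970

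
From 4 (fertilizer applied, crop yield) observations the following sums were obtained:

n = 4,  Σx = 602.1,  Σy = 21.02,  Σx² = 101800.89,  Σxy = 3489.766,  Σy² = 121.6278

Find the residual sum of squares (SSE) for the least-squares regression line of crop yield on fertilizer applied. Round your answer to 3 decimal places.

Sxx = Σx² − (Σx)²/n = 101800.89 − 90631.1025 = 11169.7875
Sxy = Σxy − (Σx)(Σy)/n = 3489.766 − 3164.0355 = 325.7305
Syy = Σy² − (Σy)²/n = 121.6278 − 110.4601 = 11.1677
b = Sxy/Sxx = 325.7305/11169.7875 = 0.029162
SSE = Syy − b·Sxy = 11.1677 − 0.029162·325.7305 = 1.668830

1.669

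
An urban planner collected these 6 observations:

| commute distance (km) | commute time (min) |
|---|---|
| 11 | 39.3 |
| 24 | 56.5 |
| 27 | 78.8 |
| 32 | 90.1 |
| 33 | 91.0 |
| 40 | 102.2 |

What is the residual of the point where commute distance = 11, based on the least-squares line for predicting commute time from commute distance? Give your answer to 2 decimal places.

n = 6, Σx = 167, Σy = 457.9, Σxy = 13890.1, Σx² = 5139
Sxx = Σx² − (Σx)²/n = 5139 − 4648.166667 = 490.833333
Sxy = Σxy − (Σx)(Σy)/n = 13890.1 − 12744.883333 = 1145.216667
b = Sxy/Sxx = 1145.216667/490.833333 = 2.333209
a = ȳ − b·x̄ = 76.316667 − 2.333209·27.833333 = 11.375688
ŷ(11) = 11.375688 + 2.333209·11 = 37.040985
residual = y − ŷ = 39.3 − 37.040985 = 2.259015

2.26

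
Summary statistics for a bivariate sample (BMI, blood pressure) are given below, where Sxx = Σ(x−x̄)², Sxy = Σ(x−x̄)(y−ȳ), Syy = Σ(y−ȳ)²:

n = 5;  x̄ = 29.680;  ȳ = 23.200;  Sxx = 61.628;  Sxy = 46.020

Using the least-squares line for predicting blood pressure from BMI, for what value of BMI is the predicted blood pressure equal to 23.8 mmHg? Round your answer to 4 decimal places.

30.4835

b = Sxy/Sxx = 46.02/61.628 = 0.746738
a = ȳ − b·x̄ = 23.2 − 0.746738·29.68 = 1.036801
Set a + b·x = 23.8: x = (23.8 − 1.036801) / 0.746738 = 30.483494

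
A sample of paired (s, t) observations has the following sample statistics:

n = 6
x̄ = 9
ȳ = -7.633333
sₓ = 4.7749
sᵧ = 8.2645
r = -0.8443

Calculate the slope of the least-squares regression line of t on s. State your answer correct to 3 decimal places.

-1.461

b = r · sᵧ/sₓ = -0.8443 · 8.2645/4.7749 = -1.461333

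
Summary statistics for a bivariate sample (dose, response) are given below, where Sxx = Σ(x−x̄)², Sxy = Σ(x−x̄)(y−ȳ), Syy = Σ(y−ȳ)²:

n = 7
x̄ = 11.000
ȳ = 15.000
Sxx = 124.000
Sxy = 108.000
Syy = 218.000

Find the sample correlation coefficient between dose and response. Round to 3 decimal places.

r = Sxy/√(Sxx·Syy) = 108/√(27032) = 108/164.414111 = 0.656878

0.657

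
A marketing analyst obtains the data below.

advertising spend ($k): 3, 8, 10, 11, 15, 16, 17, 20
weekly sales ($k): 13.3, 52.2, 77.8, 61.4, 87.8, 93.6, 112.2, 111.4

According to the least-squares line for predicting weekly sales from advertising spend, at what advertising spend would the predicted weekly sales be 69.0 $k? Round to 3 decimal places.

11.255

n = 8, Σx = 100, Σy = 609.7, Σxy = 8860.9, Σx² = 1464
Sxx = Σx² − (Σx)²/n = 1464 − 1250 = 214
Sxy = Σxy − (Σx)(Σy)/n = 8860.9 − 7621.25 = 1239.65
b = Sxy/Sxx = 1239.65/214 = 5.792757
a = ȳ − b·x̄ = 76.2125 − 5.792757·12.5 = 3.803037
Set a + b·x = 69.0: x = (69.0 − 3.803037) / 5.792757 = 11.254911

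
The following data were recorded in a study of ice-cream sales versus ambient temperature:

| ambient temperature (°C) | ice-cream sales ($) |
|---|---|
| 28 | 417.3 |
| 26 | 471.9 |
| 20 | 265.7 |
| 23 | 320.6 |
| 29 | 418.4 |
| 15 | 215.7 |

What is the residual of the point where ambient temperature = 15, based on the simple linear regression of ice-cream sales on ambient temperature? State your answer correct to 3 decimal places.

n = 6, Σx = 141, Σy = 2109.6, Σxy = 52010.7, Σx² = 3455
Sxx = Σx² − (Σx)²/n = 3455 − 3313.5 = 141.5
Sxy = Σxy − (Σx)(Σy)/n = 52010.7 − 49575.6 = 2435.1
b = Sxy/Sxx = 2435.1/141.5 = 17.209187
a = ȳ − b·x̄ = 351.6 − 17.209187·23.5 = -52.815901
ŷ(15) = -52.815901 + 17.209187·15 = 205.321908
residual = y − ŷ = 215.7 − 205.321908 = 10.378092

10.378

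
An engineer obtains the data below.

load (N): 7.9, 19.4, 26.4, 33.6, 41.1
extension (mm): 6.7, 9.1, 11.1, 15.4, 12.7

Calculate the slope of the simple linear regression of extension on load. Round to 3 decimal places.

0.228

n = 5, Σx = 128.4, Σy = 55, Σxy = 1561.92, Σx² = 3953.9
Sxx = Σx² − (Σx)²/n = 3953.9 − 3297.312 = 656.588
Sxy = Σxy − (Σx)(Σy)/n = 1561.92 − 1412.4 = 149.52
b = Sxy/Sxx = 149.52/656.588 = 0.227723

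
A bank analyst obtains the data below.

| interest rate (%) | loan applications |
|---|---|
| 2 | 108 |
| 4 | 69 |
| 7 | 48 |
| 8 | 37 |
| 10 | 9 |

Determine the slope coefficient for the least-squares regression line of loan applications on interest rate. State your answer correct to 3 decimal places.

-11.426

n = 5, Σx = 31, Σy = 271, Σxy = 1214, Σx² = 233
Sxx = Σx² − (Σx)²/n = 233 − 192.2 = 40.8
Sxy = Σxy − (Σx)(Σy)/n = 1214 − 1680.2 = -466.2
b = Sxy/Sxx = -466.2/40.8 = -11.426471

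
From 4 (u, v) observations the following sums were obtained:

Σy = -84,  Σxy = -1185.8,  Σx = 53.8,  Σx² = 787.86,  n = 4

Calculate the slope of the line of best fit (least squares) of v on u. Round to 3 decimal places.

Sxx = Σx² − (Σx)²/n = 787.86 − 723.61 = 64.25
Sxy = Σxy − (Σx)(Σy)/n = -1185.8 − (-1129.8) = -56
b = Sxy/Sxx = -56/64.25 = -0.871595

-0.872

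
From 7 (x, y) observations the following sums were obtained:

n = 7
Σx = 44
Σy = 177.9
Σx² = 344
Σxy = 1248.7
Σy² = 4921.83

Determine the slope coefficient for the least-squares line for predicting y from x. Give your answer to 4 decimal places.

Sxx = Σx² − (Σx)²/n = 344 − 276.571429 = 67.428571
Sxy = Σxy − (Σx)(Σy)/n = 1248.7 − 1118.228571 = 130.471429
b = Sxy/Sxx = 130.471429/67.428571 = 1.934958

1.9350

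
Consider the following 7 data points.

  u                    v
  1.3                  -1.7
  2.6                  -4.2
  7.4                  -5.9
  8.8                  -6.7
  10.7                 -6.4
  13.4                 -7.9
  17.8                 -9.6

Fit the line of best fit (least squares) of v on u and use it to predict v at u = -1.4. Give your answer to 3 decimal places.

n = 7, Σx = 62, Σy = -42.4, Σxy = -460.97, Σx² = 751.54
Sxx = Σx² − (Σx)²/n = 751.54 − 549.142857 = 202.397143
Sxy = Σxy − (Σx)(Σy)/n = -460.97 − (-375.542857) = -85.427143
b = Sxy/Sxx = -85.427143/202.397143 = -0.422077
a = ȳ − b·x̄ = -6.057143 − (-0.422077)·8.857143 = -2.318748
ŷ(-1.4) = a + b·-1.4 = -2.318748 + (-0.422077)·(-1.4) = -1.727841

-1.728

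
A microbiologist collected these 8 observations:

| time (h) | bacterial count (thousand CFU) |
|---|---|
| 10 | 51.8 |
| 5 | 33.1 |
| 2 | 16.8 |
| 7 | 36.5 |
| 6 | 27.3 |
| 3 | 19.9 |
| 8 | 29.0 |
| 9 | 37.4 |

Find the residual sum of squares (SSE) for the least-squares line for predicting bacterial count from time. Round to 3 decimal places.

n = 8, Σx = 50, Σy = 251.8, Σxy = 1764.7, Σx² = 368, Σy² = 8774.4
Sxx = Σx² − (Σx)²/n = 368 − 312.5 = 55.5
Sxy = Σxy − (Σx)(Σy)/n = 1764.7 − 1573.75 = 190.95
Syy = Σy² − (Σy)²/n = 8774.4 − 7925.405 = 848.995
b = Sxy/Sxx = 190.95/55.5 = 3.440541
SSE = Syy − b·Sxy = 848.995 − 3.440541·190.95 = 192.023784

192.024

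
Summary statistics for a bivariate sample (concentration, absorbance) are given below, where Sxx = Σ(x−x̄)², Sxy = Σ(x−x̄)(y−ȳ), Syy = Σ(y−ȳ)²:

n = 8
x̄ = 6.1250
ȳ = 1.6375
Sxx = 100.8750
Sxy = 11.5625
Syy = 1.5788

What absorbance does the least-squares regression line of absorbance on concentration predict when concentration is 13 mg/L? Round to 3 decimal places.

2.426

b = Sxy/Sxx = 11.5625/100.875 = 0.114622
a = ȳ − b·x̄ = 1.6375 − 0.114622·6.125 = 0.935440
ŷ(13) = a + b·13 = 0.935440 + 0.114622·13 = 2.425527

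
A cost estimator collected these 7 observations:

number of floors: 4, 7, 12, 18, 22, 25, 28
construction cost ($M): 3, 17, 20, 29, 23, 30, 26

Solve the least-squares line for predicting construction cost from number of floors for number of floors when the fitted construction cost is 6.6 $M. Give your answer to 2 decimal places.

n = 7, Σx = 116, Σy = 148, Σxy = 2877, Σx² = 2426
Sxx = Σx² − (Σx)²/n = 2426 − 1922.285714 = 503.714286
Sxy = Σxy − (Σx)(Σy)/n = 2877 − 2452.571429 = 424.428571
b = Sxy/Sxx = 424.428571/503.714286 = 0.842598
a = ȳ − b·x̄ = 21.142857 − 0.842598·16.571429 = 7.179807
Set a + b·x = 6.6: x = (6.6 − 7.179807) / 0.842598 = -0.688118

-0.69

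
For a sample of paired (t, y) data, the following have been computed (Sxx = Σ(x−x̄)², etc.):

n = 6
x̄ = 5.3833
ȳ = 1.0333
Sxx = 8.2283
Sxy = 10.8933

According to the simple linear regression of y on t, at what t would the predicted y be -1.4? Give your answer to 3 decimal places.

3.545

b = Sxy/Sxx = 10.8933/8.2283 = 1.323882
a = ȳ − b·x̄ = 1.0333 − 1.323882·5.3833 = -6.093555
Set a + b·x = -1.4: x = (-1.4 − (-6.093555)) / 1.323882 = 3.545297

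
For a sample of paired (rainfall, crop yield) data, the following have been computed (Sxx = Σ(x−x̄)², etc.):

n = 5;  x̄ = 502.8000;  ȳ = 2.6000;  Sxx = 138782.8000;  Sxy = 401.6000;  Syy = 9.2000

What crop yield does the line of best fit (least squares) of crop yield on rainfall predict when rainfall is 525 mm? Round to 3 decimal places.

b = Sxy/Sxx = 401.6/138782.8 = 0.002894
a = ȳ − b·x̄ = 2.6 − 0.002894·502.8 = 1.145032
ŷ(525) = a + b·525 = 1.145032 + 0.002894·525 = 2.664241

2.664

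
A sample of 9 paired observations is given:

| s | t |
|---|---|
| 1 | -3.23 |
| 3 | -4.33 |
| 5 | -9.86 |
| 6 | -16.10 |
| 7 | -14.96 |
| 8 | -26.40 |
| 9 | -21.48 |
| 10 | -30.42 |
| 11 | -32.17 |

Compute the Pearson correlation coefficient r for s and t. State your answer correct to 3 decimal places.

n = 9, Σx = 60, Σy = -158.95, Σxy = -1329.43, Σx² = 486, Σy² = 3728.0487
Sxx = Σx² − (Σx)²/n = 486 − 400 = 86
Sxy = Σxy − (Σx)(Σy)/n = -1329.43 − (-1059.666667) = -269.763333
Syy = Σy² − (Σy)²/n = 3728.0487 − 2807.233611 = 920.815089
r = Sxy/√(Sxx·Syy) = -269.763333/√(79190.097644) = -269.763333/281.407352 = -0.958622

-0.959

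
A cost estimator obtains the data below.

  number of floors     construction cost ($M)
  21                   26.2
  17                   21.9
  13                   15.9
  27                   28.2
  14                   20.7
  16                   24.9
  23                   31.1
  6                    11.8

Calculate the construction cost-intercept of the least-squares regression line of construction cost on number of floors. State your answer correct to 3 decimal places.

7.093

n = 8, Σx = 137, Σy = 180.7, Σxy = 3364.9, Σx² = 2645
Sxx = Σx² − (Σx)²/n = 2645 − 2346.125 = 298.875
Sxy = Σxy − (Σx)(Σy)/n = 3364.9 − 3094.4875 = 270.4125
b = Sxy/Sxx = 270.4125/298.875 = 0.904768
a = ȳ − b·x̄ = 22.5875 − 0.904768·17.125 = 7.093350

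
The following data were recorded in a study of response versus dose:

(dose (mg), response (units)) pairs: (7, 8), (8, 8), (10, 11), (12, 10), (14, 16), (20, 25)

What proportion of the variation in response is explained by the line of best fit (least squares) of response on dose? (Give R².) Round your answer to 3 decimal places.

0.936

n = 6, Σx = 71, Σy = 78, Σxy = 1074, Σx² = 953, Σy² = 1230
Sxx = Σx² − (Σx)²/n = 953 − 840.166667 = 112.833333
Sxy = Σxy − (Σx)(Σy)/n = 1074 − 923 = 151
Syy = Σy² − (Σy)²/n = 1230 − 1014 = 216
R² = Sxy²/(Sxx·Syy) = (151)²/(112.833333·216) = 0.935541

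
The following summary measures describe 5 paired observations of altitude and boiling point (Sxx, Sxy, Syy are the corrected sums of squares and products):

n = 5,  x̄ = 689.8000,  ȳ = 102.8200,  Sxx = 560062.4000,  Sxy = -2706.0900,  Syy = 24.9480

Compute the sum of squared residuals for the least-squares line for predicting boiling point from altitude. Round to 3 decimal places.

11.873

b = Sxy/Sxx = -2706.09/560062.4 = -0.004832
SSE = Syy − b·Sxy = 24.948 − (-0.004832)·(-2706.09) = 11.872809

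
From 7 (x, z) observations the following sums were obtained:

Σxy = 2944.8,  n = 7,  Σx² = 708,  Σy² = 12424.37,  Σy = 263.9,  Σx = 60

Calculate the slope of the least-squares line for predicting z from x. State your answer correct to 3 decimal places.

3.525

Sxx = Σx² − (Σx)²/n = 708 − 514.285714 = 193.714286
Sxy = Σxy − (Σx)(Σy)/n = 2944.8 − 2262 = 682.8
b = Sxy/Sxx = 682.8/193.714286 = 3.524779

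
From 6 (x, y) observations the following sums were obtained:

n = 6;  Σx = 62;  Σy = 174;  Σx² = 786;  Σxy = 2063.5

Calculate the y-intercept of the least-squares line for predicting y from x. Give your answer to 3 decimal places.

Sxx = Σx² − (Σx)²/n = 786 − 640.666667 = 145.333333
Sxy = Σxy − (Σx)(Σy)/n = 2063.5 − 1798 = 265.5
b = Sxy/Sxx = 265.5/145.333333 = 1.826835
a = ȳ − b·x̄ = 29 − 1.826835·10.333333 = 10.122706

10.123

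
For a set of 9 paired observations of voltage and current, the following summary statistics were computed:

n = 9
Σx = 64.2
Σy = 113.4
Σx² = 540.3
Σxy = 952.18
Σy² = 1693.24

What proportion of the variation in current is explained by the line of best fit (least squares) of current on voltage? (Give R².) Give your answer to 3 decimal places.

Sxx = Σx² − (Σx)²/n = 540.3 − 457.96 = 82.34
Sxy = Σxy − (Σx)(Σy)/n = 952.18 − 808.92 = 143.26
Syy = Σy² − (Σy)²/n = 1693.24 − 1428.84 = 264.4
R² = Sxy²/(Sxx·Syy) = (143.26)²/(82.34·264.4) = 0.942709

0.943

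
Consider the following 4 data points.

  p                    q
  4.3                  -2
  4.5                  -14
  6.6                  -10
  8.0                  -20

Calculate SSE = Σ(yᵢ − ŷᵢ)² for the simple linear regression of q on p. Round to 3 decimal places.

n = 4, Σx = 23.4, Σy = -46, Σxy = -297.6, Σx² = 146.3, Σy² = 700
Sxx = Σx² − (Σx)²/n = 146.3 − 136.89 = 9.41
Sxy = Σxy − (Σx)(Σy)/n = -297.6 − (-269.1) = -28.5
Syy = Σy² − (Σy)²/n = 700 − 529 = 171
b = Sxy/Sxx = -28.5/9.41 = -3.028693
SSE = Syy − b·Sxy = 171 − (-3.028693)·(-28.5) = 84.682253

84.682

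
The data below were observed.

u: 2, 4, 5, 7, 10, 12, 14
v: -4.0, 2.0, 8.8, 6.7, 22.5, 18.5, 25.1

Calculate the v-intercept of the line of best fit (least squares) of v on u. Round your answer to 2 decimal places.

n = 7, Σx = 54, Σy = 79.6, Σxy = 889.3, Σx² = 534
Sxx = Σx² − (Σx)²/n = 534 − 416.571429 = 117.428571
Sxy = Σxy − (Σx)(Σy)/n = 889.3 − 614.057143 = 275.242857
b = Sxy/Sxx = 275.242857/117.428571 = 2.343917
a = ȳ − b·x̄ = 11.371429 − 2.343917·7.714286 = -6.710219

-6.71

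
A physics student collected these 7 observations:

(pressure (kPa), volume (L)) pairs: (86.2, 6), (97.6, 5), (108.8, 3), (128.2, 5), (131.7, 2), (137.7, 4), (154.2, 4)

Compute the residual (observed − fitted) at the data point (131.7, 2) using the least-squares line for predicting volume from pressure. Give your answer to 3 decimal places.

n = 7, Σx = 844.4, Σy = 29, Σxy = 3403.6, Σx² = 105312.7
Sxx = Σx² − (Σx)²/n = 105312.7 − 101858.765714 = 3453.934286
Sxy = Σxy − (Σx)(Σy)/n = 3403.6 − 3498.228571 = -94.628571
b = Sxy/Sxx = -94.628571/3453.934286 = -0.027397
a = ȳ − b·x̄ = 4.142857 − (-0.027397)·120.628571 = 7.447758
ŷ(131.7) = 7.447758 + (-0.027397)·131.7 = 3.839530
residual = y − ŷ = 2 − 3.839530 = -1.839530

-1.840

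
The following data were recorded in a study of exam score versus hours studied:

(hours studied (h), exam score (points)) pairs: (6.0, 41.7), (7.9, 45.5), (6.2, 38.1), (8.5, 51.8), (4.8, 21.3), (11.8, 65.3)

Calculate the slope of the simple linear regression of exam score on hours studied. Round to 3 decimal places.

5.584

n = 6, Σx = 45.2, Σy = 263.7, Σxy = 2158.95, Σx² = 371.38
Sxx = Σx² − (Σx)²/n = 371.38 − 340.506667 = 30.873333
Sxy = Σxy − (Σx)(Σy)/n = 2158.95 − 1986.54 = 172.41
b = Sxy/Sxx = 172.41/30.873333 = 5.584431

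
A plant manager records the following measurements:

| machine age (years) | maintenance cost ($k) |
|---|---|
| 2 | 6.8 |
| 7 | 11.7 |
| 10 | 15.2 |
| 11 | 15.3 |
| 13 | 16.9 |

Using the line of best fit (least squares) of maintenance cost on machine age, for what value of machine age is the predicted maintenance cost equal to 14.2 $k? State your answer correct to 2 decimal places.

9.69

n = 5, Σx = 43, Σy = 65.9, Σxy = 635.5, Σx² = 443
Sxx = Σx² − (Σx)²/n = 443 − 369.8 = 73.2
Sxy = Σxy − (Σx)(Σy)/n = 635.5 − 566.74 = 68.76
b = Sxy/Sxx = 68.76/73.2 = 0.939344
a = ȳ − b·x̄ = 13.18 − 0.939344·8.6 = 5.101639
Set a + b·x = 14.2: x = (14.2 − 5.101639) / 0.939344 = 9.685864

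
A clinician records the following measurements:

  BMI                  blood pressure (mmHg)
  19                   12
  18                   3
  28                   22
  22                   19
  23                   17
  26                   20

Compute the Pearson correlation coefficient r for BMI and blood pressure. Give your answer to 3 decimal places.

0.875

n = 6, Σx = 136, Σy = 93, Σxy = 2227, Σx² = 3158, Σy² = 1687
Sxx = Σx² − (Σx)²/n = 3158 − 3082.666667 = 75.333333
Sxy = Σxy − (Σx)(Σy)/n = 2227 − 2108 = 119
Syy = Σy² − (Σy)²/n = 1687 − 1441.5 = 245.5
r = Sxy/√(Sxx·Syy) = 119/√(18494.333333) = 119/135.993872 = 0.875039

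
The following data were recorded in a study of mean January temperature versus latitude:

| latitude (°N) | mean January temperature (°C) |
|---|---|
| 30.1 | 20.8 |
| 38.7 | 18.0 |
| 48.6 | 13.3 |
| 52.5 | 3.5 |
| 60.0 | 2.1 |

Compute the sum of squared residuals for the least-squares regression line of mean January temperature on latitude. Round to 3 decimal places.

n = 5, Σx = 229.9, Σy = 57.7, Σxy = 2278.81, Σx² = 11121.91, Σy² = 950.19
Sxx = Σx² − (Σx)²/n = 11121.91 − 10570.802 = 551.108
Sxy = Σxy − (Σx)(Σy)/n = 2278.81 − 2653.046 = -374.236
Syy = Σy² − (Σy)²/n = 950.19 − 665.858 = 284.332
b = Sxy/Sxx = -374.236/551.108 = -0.679061
SSE = Syy − b·Sxy = 284.332 − (-0.679061)·(-374.236) = 30.202893

30.203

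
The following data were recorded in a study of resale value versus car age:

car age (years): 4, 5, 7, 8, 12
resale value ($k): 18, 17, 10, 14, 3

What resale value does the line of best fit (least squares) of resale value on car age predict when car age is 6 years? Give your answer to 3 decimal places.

14.608

n = 5, Σx = 36, Σy = 62, Σxy = 375, Σx² = 298
Sxx = Σx² − (Σx)²/n = 298 − 259.2 = 38.8
Sxy = Σxy − (Σx)(Σy)/n = 375 − 446.4 = -71.4
b = Sxy/Sxx = -71.4/38.8 = -1.840206
a = ȳ − b·x̄ = 12.4 − (-1.840206)·7.2 = 25.649485
ŷ(6) = a + b·6 = 25.649485 + (-1.840206)·6 = 14.608247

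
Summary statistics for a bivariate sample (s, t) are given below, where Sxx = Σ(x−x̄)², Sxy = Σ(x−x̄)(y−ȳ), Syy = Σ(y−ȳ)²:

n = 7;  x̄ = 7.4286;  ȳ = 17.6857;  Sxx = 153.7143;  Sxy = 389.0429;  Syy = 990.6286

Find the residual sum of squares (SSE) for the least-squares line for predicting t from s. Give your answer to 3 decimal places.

5.981

b = Sxy/Sxx = 389.0429/153.7143 = 2.530948
SSE = Syy − b·Sxy = 990.6286 − 2.530948·389.0429 = 5.981251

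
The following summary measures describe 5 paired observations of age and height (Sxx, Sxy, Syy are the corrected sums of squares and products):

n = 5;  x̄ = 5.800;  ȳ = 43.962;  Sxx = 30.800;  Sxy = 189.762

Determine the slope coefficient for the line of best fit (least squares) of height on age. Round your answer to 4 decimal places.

b = Sxy/Sxx = 189.762/30.8 = 6.161104

6.1611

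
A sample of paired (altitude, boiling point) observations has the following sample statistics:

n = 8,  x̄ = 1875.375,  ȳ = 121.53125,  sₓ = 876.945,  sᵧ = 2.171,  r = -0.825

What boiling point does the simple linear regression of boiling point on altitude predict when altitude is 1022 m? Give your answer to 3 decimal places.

b = r · sᵧ/sₓ = -0.825 · 2.171/876.945 = -0.002042
a = ȳ − b·x̄ = 121.53125 − (-0.002042)·1875.375 = 125.361521
ŷ(1022) = a + b·1022 = 125.361521 + (-0.002042)·1022 = 123.274186

123.274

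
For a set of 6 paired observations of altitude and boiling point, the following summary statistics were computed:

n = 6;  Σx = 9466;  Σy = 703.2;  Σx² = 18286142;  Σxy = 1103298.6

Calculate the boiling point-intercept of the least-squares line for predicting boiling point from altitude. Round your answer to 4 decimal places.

120.0789

Sxx = Σx² − (Σx)²/n = 18286142 − 14934192.666667 = 3351949.333333
Sxy = Σxy − (Σx)(Σy)/n = 1103298.6 − 1109415.2 = -6116.6
b = Sxy/Sxx = -6116.6/3351949.333333 = -0.001825
a = ȳ − b·x̄ = 117.2 − (-0.001825)·1577.666667 = 120.078909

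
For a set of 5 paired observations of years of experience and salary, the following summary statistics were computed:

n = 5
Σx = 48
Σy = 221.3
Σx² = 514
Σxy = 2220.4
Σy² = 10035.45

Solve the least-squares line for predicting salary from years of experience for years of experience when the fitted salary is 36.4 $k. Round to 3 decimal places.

5.241

Sxx = Σx² − (Σx)²/n = 514 − 460.8 = 53.2
Sxy = Σxy − (Σx)(Σy)/n = 2220.4 − 2124.48 = 95.92
b = Sxy/Sxx = 95.92/53.2 = 1.803008
a = ȳ − b·x̄ = 44.26 − 1.803008·9.6 = 26.951128
Set a + b·x = 36.4: x = (36.4 − 26.951128) / 1.803008 = 5.240617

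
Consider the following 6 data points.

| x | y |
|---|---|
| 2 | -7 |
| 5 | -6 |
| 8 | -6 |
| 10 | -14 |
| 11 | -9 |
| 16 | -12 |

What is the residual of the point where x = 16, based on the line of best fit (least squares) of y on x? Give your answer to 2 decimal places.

0.38

n = 6, Σx = 52, Σy = -54, Σxy = -523, Σx² = 570
Sxx = Σx² − (Σx)²/n = 570 − 450.666667 = 119.333333
Sxy = Σxy − (Σx)(Σy)/n = -523 − (-468) = -55
b = Sxy/Sxx = -55/119.333333 = -0.460894
a = ȳ − b·x̄ = -9 − (-0.460894)·8.666667 = -5.005587
ŷ(16) = -5.005587 + (-0.460894)·16 = -12.379888
residual = y − ŷ = -12 − (-12.379888) = 0.379888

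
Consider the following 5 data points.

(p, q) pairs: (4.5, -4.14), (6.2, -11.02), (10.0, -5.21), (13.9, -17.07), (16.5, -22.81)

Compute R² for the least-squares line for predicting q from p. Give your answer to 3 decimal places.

n = 5, Σx = 51.1, Σy = -60.25, Σxy = -752.692, Σx² = 624.15, Σy² = 977.4051
Sxx = Σx² − (Σx)²/n = 624.15 − 522.242 = 101.908
Sxy = Σxy − (Σx)(Σy)/n = -752.692 − (-615.755) = -136.937
Syy = Σy² − (Σy)²/n = 977.4051 − 726.0125 = 251.3926
R² = Sxy²/(Sxx·Syy) = (-136.937)²/(101.908·251.3926) = 0.731949

0.732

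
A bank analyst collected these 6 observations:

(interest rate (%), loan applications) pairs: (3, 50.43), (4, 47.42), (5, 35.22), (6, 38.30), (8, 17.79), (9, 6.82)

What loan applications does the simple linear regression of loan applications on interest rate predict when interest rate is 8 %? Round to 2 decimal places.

17.11

n = 6, Σx = 35, Σy = 195.98, Σxy = 950.57, Σx² = 231
Sxx = Σx² − (Σx)²/n = 231 − 204.166667 = 26.833333
Sxy = Σxy − (Σx)(Σy)/n = 950.57 − 1143.216667 = -192.646667
b = Sxy/Sxx = -192.646667/26.833333 = -7.179379
a = ȳ − b·x̄ = 32.663333 − (-7.179379)·5.833333 = 74.543043
ŷ(8) = a + b·8 = 74.543043 + (-7.179379)·8 = 17.108012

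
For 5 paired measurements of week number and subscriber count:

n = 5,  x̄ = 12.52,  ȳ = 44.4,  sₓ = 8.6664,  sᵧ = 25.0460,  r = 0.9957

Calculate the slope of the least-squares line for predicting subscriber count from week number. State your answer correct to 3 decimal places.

b = r · sᵧ/sₓ = 0.9957 · 25.046/8.6664 = 2.877585

2.878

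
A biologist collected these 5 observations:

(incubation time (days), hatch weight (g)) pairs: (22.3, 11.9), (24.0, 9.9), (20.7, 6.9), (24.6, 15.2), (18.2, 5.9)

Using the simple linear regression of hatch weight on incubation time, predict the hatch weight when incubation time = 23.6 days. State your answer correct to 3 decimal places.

n = 5, Σx = 109.8, Σy = 49.8, Σxy = 1127.1, Σx² = 2438.18
Sxx = Σx² − (Σx)²/n = 2438.18 − 2411.208 = 26.972
Sxy = Σxy − (Σx)(Σy)/n = 1127.1 − 1093.608 = 33.492
b = Sxy/Sxx = 33.492/26.972 = 1.241732
a = ȳ − b·x̄ = 9.96 − 1.241732·21.96 = -17.308438
ŷ(23.6) = a + b·23.6 = -17.308438 + 1.241732·23.6 = 11.996441

11.996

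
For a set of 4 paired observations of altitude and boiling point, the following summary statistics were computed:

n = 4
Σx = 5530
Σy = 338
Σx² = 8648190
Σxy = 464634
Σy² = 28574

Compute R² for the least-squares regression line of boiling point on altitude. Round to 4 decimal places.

Sxx = Σx² − (Σx)²/n = 8648190 − 7645225 = 1002965
Sxy = Σxy − (Σx)(Σy)/n = 464634 − 467285 = -2651
Syy = Σy² − (Σy)²/n = 28574 − 28561 = 13
R² = Sxy²/(Sxx·Syy) = (-2651)²/(1002965·13) = 0.539002

0.5390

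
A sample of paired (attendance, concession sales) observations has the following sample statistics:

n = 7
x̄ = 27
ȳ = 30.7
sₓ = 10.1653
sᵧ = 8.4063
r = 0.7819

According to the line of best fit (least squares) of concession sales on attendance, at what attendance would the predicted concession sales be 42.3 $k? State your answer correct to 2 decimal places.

44.94

b = r · sᵧ/sₓ = 0.7819 · 8.4063/10.1653 = 0.646600
a = ȳ − b·x̄ = 30.7 − 0.646600·27 = 13.241792
Set a + b·x = 42.3: x = (42.3 − 13.241792) / 0.646600 = 44.939986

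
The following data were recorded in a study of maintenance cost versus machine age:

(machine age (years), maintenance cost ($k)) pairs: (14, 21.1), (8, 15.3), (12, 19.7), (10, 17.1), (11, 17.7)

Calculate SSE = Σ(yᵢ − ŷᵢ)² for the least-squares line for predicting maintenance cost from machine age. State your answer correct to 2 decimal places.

n = 5, Σx = 55, Σy = 90.9, Σxy = 1019.9, Σx² = 625, Σy² = 1673.09
Sxx = Σx² − (Σx)²/n = 625 − 605 = 20
Sxy = Σxy − (Σx)(Σy)/n = 1019.9 − 999.9 = 20
Syy = Σy² − (Σy)²/n = 1673.09 − 1652.562 = 20.528
b = Sxy/Sxx = 20/20 = 1
SSE = Syy − b·Sxy = 20.528 − 1·20 = 0.528

0.53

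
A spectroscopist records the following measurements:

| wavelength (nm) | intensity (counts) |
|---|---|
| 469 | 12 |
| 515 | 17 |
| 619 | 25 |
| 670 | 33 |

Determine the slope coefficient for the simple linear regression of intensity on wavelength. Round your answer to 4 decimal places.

0.0988

n = 4, Σx = 2273, Σy = 87, Σxy = 51968, Σx² = 1317247
Sxx = Σx² − (Σx)²/n = 1317247 − 1291632.25 = 25614.75
Sxy = Σxy − (Σx)(Σy)/n = 51968 − 49437.75 = 2530.25
b = Sxy/Sxx = 2530.25/25614.75 = 0.098781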